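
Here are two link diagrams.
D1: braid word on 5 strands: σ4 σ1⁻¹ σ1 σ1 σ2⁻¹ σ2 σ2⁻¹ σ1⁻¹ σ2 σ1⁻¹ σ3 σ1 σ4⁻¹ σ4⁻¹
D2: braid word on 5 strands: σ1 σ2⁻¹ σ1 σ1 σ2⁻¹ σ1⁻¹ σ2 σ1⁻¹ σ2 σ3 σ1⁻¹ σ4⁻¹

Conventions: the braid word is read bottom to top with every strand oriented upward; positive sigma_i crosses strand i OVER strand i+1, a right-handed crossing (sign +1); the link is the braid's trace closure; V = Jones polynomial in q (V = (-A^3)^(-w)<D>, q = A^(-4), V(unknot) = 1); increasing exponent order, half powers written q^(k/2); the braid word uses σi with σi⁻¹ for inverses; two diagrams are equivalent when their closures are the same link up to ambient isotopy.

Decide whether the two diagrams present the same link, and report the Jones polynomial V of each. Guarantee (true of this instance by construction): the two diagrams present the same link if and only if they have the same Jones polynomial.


equivalent: yes
V(D1) = 1  (w 0, c 14, <D> = 1)
V(D2) = 1  [12 crossings, <D> = 1, w = 0]
key observation: one V(q) for all 2 diagrams — one class (guaranteed)


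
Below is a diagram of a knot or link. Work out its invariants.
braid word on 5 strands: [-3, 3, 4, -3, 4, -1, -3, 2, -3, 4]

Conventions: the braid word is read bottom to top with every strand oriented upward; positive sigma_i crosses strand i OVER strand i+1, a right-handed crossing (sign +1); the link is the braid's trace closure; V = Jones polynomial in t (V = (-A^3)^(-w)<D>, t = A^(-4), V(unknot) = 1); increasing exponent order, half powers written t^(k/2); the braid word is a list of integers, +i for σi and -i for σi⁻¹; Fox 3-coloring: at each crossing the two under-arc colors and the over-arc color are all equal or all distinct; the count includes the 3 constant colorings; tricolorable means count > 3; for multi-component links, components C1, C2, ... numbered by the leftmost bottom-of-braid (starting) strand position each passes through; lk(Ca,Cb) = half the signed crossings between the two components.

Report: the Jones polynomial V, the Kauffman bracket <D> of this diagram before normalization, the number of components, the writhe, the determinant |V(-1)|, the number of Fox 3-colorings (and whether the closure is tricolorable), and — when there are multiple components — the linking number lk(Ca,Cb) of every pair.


V(t) = -t^-3 + 2t^-2 - 2t^-1 + 3 - 2t + 2t^2 - t^3
bracket: -A^-12 + 2A^-8 - 2A^-4 + 3 - 2A^4 + 2A^8 - A^12, w = 0
1 component, writhe 0, over 10 crossings
det 13, colorings 3 of 3^10 — not tricolorable
observation: w = 0 (over 10 crossings) is diagram-only; (-A^3)^(0) removes it from V


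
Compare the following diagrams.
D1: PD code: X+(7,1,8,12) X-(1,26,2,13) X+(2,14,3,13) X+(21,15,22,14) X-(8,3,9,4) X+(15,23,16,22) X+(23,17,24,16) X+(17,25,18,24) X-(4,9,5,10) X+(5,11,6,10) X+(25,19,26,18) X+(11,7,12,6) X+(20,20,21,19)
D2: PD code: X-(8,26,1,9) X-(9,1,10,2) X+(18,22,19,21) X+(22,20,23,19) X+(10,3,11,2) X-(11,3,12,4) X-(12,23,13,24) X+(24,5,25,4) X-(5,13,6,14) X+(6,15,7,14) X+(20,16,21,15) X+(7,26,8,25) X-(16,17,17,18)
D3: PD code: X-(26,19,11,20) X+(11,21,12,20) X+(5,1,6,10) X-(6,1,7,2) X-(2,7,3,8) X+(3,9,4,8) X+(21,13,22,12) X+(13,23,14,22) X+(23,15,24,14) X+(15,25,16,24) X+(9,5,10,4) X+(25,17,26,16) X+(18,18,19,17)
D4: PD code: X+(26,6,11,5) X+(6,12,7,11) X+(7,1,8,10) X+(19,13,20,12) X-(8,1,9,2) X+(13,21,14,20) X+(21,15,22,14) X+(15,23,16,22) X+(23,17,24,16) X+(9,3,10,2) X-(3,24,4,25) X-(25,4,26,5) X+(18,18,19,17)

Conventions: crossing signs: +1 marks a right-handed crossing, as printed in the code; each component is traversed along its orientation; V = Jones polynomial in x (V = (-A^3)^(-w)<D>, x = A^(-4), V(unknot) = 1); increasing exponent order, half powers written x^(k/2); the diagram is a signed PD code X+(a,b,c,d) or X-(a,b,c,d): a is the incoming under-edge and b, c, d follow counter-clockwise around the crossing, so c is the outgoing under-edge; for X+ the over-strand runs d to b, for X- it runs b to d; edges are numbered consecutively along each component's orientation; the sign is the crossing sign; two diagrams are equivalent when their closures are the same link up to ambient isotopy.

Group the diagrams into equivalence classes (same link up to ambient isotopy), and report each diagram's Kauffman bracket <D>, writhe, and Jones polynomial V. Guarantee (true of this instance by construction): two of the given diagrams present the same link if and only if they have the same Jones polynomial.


classes: {D1, D3, D4} | {D2}
V(D1) = -x^(3/2) - x^(5/2) - x^(7/2) + x^(15/2)  [13 crossings, <D> = -A^-9 + A^7 + A^11 + A^15, w = +7]
V(D2) = -x^(1/2) - x^(3/2) - x^(5/2) + x^(9/2)  [13 crossings, <D> = -A^-15 + A^-7 + A^-3 + A, w = +1]
V(D3) = -x^(3/2) - x^(5/2) - x^(7/2) + x^(15/2)  (w +7, c 13, <D> = -A^-9 + A^7 + A^11 + A^15)
V(D4) = -x^(3/2) - x^(5/2) - x^(7/2) + x^(15/2)  [13 crossings, <D> = -A^-9 + A^7 + A^11 + A^15, w = +7]
note: 2 values of V(x) split the 4 diagrams


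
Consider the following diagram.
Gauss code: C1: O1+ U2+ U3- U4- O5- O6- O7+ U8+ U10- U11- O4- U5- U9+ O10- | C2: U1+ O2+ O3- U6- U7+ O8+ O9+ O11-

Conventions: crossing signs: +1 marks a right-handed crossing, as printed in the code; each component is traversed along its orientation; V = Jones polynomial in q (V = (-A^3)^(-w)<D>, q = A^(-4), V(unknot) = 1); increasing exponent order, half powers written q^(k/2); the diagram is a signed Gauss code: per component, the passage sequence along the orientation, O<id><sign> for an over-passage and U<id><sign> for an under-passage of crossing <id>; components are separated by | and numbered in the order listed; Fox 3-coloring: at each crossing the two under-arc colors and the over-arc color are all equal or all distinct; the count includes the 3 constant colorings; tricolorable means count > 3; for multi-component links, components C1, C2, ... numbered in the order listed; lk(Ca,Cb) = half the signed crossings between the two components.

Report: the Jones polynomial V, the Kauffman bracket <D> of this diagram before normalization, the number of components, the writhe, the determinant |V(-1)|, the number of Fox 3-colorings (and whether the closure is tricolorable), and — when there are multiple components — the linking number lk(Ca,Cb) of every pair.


V(q) = q^(-7/2) - q^(-5/2) + q^(-3/2) - 2q^(-1/2) - q^(3/2)
bracket: A^-9 + 2A^-1 - A^3 + A^7 - A^11, w = -1
2 components, writhe -1, over 11 crossings
lk(C1,C2) = +1
det 6, colorings 9 of 3^11 — tricolorable
observation: det 6 = |V(-1)|; divisible by 3, so tricolorable


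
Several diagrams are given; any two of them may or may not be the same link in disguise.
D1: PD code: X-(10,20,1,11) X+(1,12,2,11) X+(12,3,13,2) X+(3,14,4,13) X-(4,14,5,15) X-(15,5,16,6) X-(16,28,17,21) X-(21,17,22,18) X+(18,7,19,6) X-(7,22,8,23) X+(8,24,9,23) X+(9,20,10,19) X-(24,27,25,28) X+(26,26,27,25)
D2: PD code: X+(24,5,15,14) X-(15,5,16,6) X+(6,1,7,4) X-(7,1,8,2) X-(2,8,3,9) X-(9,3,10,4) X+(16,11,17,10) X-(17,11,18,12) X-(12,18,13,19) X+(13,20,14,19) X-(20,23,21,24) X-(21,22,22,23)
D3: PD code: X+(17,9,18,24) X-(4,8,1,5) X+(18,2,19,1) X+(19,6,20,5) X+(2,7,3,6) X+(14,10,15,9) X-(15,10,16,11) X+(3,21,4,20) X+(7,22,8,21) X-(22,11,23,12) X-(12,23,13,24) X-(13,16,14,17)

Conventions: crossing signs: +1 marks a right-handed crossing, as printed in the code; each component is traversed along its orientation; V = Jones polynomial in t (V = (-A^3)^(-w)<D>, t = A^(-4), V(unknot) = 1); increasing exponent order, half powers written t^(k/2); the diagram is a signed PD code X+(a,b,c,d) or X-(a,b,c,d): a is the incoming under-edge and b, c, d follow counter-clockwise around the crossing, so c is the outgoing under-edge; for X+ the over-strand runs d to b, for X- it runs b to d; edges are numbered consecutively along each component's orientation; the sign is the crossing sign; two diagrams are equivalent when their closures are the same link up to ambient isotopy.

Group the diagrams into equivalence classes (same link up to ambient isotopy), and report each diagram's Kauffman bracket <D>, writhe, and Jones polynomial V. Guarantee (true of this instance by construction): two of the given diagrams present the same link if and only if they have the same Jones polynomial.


grouping into links: {D1} | {D2} | {D3}
V(D1) = t^-2 + 2 + t^2  (w 0, c 14, <D> = A^-8 + 2 + A^8)
D2 (bracket A^-12 + A^-8 + A^-4 + 1; 12 crossings at w = -4): V = t^-3 + t^-2 + t^-1 + 1
D3 (bracket A^-14 + 2A^-6 + A^2; 12 crossings at w = +2): V = t + 2t^3 + t^5
why: V(t) takes 3 values over 3 diagrams, fixing the grouping


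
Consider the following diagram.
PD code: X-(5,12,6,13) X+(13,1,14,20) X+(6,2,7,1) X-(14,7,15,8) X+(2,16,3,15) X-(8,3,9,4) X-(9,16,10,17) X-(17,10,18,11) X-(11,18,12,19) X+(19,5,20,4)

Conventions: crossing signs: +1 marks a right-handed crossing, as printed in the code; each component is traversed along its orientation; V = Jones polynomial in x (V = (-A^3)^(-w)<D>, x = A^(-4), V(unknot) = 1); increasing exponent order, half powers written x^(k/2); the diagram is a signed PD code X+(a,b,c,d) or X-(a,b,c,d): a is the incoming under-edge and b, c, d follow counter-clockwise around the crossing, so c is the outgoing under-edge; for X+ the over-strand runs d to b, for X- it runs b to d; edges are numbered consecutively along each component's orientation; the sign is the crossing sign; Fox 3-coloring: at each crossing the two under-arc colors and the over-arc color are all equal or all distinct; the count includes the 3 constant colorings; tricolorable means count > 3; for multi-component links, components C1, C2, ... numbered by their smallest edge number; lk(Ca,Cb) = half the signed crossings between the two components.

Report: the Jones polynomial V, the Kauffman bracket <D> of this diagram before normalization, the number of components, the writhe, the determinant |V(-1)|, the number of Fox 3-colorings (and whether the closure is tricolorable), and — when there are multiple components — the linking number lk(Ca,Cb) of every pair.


V(x) = -x^-6 + 2x^-5 - 4x^-4 + 5x^-3 - 4x^-2 + 5x^-1 - 3 + 2x - x^2
bracket: -A^-14 + 2A^-10 - 3A^-6 + 5A^-2 - 4A^2 + 5A^6 - 4A^10 + 2A^14 - A^18, w = -2
1 component, writhe -2, over 10 crossings
det 27, colorings 9 of 3^10 — tricolorable
observation: the span of V is 8, forcing >= 8 crossings in any diagram


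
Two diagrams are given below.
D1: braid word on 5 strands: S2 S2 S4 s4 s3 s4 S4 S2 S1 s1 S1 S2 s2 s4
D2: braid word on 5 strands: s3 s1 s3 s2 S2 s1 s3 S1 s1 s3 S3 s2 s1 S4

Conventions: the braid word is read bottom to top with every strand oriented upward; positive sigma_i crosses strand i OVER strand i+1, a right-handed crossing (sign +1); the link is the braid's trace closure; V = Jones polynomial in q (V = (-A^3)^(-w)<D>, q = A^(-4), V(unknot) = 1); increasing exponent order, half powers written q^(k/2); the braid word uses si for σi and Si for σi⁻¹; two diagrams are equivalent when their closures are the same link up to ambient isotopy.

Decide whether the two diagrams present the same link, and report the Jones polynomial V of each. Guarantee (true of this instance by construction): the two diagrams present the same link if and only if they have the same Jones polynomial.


equivalent: no
D1 (bracket A^-2 + A^6 - A^10; 14 crossings at w = -2): V = -q^-4 + q^-3 + q^-1
V(D2) = q^2 + 2q^4 - 2q^5 + q^6 - 2q^7 + q^8  (w +6, c 14, <D> = A^-14 - 2A^-10 + A^-6 - 2A^-2 + 2A^2 + A^10)
key observation: comparing 2 Jones polynomials yields 2 groups


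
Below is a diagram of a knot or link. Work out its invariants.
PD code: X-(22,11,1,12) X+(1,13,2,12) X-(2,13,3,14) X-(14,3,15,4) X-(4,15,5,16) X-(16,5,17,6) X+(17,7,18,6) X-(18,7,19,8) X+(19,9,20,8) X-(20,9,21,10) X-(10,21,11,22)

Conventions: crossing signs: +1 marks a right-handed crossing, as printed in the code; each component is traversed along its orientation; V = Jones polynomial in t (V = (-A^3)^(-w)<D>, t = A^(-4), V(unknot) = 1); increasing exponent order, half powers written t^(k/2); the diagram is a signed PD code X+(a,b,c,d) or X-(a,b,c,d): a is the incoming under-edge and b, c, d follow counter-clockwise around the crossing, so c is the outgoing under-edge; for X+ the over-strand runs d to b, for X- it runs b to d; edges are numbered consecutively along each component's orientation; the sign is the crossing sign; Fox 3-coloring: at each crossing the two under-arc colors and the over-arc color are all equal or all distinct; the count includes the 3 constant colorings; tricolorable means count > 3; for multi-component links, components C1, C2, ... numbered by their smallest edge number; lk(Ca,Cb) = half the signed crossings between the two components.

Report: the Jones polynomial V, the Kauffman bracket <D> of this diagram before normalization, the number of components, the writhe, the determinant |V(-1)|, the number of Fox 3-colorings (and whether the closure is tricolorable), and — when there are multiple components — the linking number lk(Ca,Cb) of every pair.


V(t) = -t^-7 + t^-6 - t^-5 + t^-4 + t^-2
bracket: -A^-7 - A + A^5 - A^9 + A^13, w = -5
1 component, writhe -5, over 11 crossings
det 5, colorings 3 of 3^11 — not tricolorable
observation: the span of V is 5, forcing >= 5 crossings in any diagram


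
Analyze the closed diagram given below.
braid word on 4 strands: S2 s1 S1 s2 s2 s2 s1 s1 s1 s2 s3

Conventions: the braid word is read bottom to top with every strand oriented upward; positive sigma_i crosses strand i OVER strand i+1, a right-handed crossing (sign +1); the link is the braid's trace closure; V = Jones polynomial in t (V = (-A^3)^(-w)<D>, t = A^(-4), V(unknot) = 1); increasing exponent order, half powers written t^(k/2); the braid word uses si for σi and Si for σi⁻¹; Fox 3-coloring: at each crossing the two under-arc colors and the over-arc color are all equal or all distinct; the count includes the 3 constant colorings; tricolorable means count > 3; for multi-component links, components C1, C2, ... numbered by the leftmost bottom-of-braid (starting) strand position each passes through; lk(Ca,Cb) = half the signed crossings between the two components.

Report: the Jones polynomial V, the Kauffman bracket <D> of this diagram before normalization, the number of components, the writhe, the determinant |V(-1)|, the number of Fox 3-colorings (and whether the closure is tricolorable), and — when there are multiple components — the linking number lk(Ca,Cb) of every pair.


Jones polynomial: V(t) = t^2 + 2t^4 - 2t^5 + t^6 - 2t^7 + t^8
<D> = -A^-11 + 2A^-7 - A^-3 + 2A - 2A^5 - A^13; writhe +7
components 1, writhe +7 (11 crossings)
3-colorings: 27 of 3^11, det 9 — tricolorable
note: w = +7 shifts under R1 moves; the (-A^3)^(-7) factor cancels that in V


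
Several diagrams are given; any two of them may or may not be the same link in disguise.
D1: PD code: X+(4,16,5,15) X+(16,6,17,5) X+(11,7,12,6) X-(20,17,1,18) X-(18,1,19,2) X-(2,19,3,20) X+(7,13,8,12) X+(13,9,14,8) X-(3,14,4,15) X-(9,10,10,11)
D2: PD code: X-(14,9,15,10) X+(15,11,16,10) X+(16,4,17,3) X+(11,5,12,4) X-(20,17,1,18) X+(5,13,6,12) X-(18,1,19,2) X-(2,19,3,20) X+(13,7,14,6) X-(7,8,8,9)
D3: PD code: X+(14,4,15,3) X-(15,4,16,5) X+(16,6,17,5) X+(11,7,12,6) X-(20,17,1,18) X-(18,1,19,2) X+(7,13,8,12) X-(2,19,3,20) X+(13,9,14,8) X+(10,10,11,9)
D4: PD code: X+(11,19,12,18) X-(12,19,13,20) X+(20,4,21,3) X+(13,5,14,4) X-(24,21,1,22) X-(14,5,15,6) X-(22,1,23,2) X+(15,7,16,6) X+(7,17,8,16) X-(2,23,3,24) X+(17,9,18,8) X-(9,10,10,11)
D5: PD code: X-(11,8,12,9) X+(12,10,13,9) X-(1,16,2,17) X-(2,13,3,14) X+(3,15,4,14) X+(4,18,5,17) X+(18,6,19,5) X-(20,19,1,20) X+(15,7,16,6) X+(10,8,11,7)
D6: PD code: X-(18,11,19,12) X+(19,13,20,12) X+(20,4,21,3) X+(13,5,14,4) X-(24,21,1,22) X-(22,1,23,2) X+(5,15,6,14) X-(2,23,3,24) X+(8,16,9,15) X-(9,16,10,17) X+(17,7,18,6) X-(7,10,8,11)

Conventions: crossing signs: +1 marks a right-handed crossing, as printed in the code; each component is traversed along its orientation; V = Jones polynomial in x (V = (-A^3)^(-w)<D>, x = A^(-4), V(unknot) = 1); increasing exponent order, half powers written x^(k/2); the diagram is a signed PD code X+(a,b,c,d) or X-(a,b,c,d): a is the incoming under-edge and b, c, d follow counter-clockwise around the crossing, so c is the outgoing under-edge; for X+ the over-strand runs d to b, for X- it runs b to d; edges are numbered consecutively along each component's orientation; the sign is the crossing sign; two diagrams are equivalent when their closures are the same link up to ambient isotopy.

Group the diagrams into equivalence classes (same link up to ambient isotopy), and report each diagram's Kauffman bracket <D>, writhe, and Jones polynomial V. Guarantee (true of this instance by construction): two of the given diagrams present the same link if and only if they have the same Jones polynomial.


equivalence classes: {D1, D2, D3, D4, D6} | {D5}
D1 (bracket -A^-12 + A^-8 - A^-4 + 3 - A^4 + A^8 - A^12; 10 crossings at w = 0): V = -x^-3 + x^-2 - x^-1 + 3 - x + x^2 - x^3
D2 (bracket -A^-12 + A^-8 - A^-4 + 3 - A^4 + A^8 - A^12; 10 crossings at w = 0): V = -x^-3 + x^-2 - x^-1 + 3 - x + x^2 - x^3
V(D3) = -x^-3 + x^-2 - x^-1 + 3 - x + x^2 - x^3  (w +2, c 10, <D> = -A^-6 + A^-2 - A^2 + 3A^6 - A^10 + A^14 - A^18)
V(D4) = -x^-3 + x^-2 - x^-1 + 3 - x + x^2 - x^3  [12 crossings, <D> = -A^-12 + A^-8 - A^-4 + 3 - A^4 + A^8 - A^12, w = 0]
V(D5) = 1  (w +2, c 10, <D> = A^6)
V(D6) = -x^-3 + x^-2 - x^-1 + 3 - x + x^2 - x^3  [12 crossings, <D> = -A^-12 + A^-8 - A^-4 + 3 - A^4 + A^8 - A^12, w = 0]
key observation: 2 classes among 6 diagrams; unequal V(x) rules out equality


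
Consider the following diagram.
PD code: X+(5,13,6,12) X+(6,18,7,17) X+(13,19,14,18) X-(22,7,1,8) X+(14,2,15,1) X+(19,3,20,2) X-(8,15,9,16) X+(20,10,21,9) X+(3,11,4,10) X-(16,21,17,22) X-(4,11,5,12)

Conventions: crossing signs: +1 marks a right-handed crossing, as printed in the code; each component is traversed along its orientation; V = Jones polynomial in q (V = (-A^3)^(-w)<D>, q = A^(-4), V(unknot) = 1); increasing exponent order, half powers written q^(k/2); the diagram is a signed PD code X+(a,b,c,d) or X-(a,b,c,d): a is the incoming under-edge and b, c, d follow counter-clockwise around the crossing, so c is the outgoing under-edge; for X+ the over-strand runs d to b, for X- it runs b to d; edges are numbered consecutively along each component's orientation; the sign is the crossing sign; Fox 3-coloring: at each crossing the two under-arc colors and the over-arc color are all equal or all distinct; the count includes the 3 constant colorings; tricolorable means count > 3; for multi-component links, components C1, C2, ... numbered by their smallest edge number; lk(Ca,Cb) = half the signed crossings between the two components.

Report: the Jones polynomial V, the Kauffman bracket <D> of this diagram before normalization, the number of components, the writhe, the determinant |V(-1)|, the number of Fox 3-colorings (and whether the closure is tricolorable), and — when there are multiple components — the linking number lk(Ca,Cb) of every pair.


V = -q^-2 + 3q^-1 - 3 + 5q - 5q^2 + 4q^3 - 4q^4 + 2q^5
<D> = -2A^-11 + 4A^-7 - 4A^-3 + 5A - 5A^5 + 3A^9 - 3A^13 + A^17 (w = +3)
1 component over 11 crossings, w = +3
27 Fox colorings among 3^11, |V(-1)| = 27: tricolorable
why: the span of V is 7, forcing >= 7 crossings in any diagram


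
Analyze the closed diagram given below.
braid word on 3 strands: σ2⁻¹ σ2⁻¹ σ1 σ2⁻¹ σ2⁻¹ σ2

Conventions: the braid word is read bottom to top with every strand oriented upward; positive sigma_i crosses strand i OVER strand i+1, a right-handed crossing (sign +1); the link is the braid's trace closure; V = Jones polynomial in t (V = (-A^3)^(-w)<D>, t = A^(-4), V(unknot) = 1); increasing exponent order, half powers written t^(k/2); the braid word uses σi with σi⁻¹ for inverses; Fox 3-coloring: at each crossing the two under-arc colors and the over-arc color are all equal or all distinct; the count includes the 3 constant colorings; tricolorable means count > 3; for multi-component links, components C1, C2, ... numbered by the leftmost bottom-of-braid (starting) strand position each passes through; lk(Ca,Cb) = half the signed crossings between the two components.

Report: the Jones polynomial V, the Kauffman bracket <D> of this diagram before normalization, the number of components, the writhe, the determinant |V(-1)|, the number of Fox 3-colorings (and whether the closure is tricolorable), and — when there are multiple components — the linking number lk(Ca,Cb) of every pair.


V = -t^-4 + t^-3 + t^-1
<D> = A^-2 + A^6 - A^10 (w = -2)
1 component over 6 crossings, w = -2
9 Fox colorings among 3^6, |V(-1)| = 3: tricolorable
why: free reduction leaves σ2⁻¹ σ2⁻¹ σ1 σ2⁻¹ of the original 6 letters


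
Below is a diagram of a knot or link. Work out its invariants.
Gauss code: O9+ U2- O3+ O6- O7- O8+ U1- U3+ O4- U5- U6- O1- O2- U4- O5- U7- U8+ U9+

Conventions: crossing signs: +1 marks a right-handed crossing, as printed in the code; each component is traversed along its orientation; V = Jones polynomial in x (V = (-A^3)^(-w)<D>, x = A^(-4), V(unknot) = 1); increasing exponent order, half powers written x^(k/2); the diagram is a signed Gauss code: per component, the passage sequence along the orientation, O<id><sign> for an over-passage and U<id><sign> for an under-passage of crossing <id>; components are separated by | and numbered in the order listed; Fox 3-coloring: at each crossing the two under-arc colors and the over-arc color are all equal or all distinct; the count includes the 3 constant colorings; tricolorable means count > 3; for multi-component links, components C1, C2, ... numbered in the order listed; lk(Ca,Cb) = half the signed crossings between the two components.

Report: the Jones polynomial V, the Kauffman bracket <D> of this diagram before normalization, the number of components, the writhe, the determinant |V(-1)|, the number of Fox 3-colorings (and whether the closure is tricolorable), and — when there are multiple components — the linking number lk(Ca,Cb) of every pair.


V(x) = -x^-6 + x^-5 - x^-4 + 2x^-3 - x^-2 + x^-1
bracket: -A^-5 + A^-1 - 2A^3 + A^7 - A^11 + A^15, w = -3
1 component, writhe -3, over 9 crossings
det 7, colorings 3 of 3^9 — not tricolorable
observation: w = -3 (over 9 crossings) is diagram-only; (-A^3)^(3) removes it from V


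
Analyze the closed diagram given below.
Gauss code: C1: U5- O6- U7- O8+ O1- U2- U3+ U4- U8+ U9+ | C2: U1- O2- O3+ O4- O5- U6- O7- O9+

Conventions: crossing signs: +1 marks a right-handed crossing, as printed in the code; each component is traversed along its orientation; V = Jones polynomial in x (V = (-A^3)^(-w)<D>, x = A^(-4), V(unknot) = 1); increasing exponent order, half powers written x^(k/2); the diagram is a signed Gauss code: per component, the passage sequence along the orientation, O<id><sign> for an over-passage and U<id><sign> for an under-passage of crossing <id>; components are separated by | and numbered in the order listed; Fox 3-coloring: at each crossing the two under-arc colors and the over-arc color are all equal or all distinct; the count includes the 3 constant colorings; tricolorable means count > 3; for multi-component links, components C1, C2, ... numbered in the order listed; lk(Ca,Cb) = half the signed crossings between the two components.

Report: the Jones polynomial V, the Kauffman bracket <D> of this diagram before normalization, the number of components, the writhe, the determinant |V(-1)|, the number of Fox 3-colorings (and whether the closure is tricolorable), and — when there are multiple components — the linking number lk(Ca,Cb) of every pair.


V(x) = -x^(-11/2) + x^(-9/2) - x^(-7/2) - x^(-3/2)
bracket: A^-3 + A^5 - A^9 + A^13, w = -3
2 components, writhe -3, over 9 crossings
lk(C1,C2) = -2
det 4, colorings 3 of 3^9 — not tricolorable
observation: det 4 = |V(-1)|; not divisible by 3, so not tricolorable


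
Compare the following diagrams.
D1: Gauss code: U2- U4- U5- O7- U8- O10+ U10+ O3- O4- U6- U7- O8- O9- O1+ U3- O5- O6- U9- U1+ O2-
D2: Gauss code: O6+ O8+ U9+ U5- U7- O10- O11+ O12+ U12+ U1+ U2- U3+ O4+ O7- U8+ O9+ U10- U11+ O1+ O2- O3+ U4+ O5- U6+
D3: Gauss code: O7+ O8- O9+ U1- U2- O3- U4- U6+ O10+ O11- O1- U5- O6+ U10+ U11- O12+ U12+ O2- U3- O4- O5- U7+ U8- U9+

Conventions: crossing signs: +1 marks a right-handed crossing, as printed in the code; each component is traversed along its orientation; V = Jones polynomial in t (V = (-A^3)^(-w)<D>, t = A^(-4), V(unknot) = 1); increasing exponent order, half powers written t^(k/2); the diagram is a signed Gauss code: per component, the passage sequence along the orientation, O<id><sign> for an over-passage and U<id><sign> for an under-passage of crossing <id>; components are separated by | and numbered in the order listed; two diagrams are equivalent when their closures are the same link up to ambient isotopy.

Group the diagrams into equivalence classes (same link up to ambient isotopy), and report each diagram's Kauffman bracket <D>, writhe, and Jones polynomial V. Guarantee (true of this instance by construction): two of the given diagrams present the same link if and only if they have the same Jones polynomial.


classes: {D1} | {D2} | {D3}
V(D1) = -t^-7 + t^-6 - t^-5 + t^-4 + t^-2  [10 crossings, <D> = A^-10 + A^-2 - A^2 + A^6 - A^10, w = -6]
D2 (bracket -A^-4 + 1 + A^8; 12 crossings at w = +4): V = t + t^3 - t^4
D3 (bracket A^-2 - A^2 + 2A^6 - A^10 + A^14 - A^18; 12 crossings at w = -2): V = -t^-6 + t^-5 - t^-4 + 2t^-3 - t^-2 + t^-1
note: comparing 3 Jones polynomials yields 3 groups


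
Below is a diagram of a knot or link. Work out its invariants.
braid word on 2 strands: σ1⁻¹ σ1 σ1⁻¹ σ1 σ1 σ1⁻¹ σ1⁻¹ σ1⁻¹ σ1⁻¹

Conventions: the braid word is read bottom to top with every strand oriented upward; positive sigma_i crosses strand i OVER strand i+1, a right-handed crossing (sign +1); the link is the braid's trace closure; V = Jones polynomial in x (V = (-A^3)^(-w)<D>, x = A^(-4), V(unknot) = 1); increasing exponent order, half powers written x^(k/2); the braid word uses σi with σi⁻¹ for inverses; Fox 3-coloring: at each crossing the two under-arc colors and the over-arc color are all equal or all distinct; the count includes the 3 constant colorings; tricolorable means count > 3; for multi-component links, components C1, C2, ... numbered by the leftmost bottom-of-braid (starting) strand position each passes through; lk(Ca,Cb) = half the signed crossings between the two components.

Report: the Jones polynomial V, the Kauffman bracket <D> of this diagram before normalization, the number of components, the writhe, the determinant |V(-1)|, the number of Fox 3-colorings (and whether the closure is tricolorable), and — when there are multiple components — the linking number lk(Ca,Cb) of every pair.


V = -x^-4 + x^-3 + x^-1
<D> = -A^-5 - A^3 + A^7 (w = -3)
1 component over 9 crossings, w = -3
9 Fox colorings among 3^9, |V(-1)| = 3: tricolorable
why: a (2,3) torus form — a single generator 3 times


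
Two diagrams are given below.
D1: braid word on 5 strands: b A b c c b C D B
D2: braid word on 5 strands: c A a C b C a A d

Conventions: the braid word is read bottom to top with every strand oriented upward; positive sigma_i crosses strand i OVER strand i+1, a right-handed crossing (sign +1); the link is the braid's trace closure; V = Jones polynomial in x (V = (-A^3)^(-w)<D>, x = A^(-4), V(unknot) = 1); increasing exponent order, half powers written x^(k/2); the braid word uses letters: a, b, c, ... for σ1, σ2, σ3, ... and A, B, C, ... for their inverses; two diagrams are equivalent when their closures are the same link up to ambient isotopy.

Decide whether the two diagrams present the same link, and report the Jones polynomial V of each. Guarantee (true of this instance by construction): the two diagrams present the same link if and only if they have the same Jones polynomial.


same link: no
V(D1) = -x^(1/2) + x^(3/2) - x^(5/2) - x^(9/2)  [9 crossings, <D> = A^-15 + A^-7 - A^-3 + A, w = +1]
D2 (bracket A + A^5; 9 crossings at w = +1): V = -x^(-1/2) - x^(1/2)
note: comparing 2 Jones polynomials yields 2 groups


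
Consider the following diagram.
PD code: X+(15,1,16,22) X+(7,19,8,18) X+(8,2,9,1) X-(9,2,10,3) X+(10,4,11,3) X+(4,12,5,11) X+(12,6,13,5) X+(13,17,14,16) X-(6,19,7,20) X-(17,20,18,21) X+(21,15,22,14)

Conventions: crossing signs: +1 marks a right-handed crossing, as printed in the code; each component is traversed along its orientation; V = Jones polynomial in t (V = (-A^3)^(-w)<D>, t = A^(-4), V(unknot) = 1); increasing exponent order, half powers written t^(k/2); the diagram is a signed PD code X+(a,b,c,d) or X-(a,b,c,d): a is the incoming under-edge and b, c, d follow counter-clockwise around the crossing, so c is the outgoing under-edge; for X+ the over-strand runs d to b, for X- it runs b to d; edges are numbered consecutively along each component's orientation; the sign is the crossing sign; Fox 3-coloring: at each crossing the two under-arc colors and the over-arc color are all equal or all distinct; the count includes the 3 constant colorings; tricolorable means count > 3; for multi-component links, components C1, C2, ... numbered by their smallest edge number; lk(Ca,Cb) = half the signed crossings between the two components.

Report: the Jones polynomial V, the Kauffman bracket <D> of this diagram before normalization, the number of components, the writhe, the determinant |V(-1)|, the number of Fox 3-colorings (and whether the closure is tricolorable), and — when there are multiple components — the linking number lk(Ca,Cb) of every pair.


V(t) = t^2 + 2t^4 - 2t^5 + t^6 - 2t^7 + t^8
bracket: -A^-17 + 2A^-13 - A^-9 + 2A^-5 - 2A^-1 - A^7, w = +5
1 component, writhe +5, over 11 crossings
det 9, colorings 27 of 3^11 — tricolorable
observation: the span of V is 6, forcing >= 6 crossings in any diagram


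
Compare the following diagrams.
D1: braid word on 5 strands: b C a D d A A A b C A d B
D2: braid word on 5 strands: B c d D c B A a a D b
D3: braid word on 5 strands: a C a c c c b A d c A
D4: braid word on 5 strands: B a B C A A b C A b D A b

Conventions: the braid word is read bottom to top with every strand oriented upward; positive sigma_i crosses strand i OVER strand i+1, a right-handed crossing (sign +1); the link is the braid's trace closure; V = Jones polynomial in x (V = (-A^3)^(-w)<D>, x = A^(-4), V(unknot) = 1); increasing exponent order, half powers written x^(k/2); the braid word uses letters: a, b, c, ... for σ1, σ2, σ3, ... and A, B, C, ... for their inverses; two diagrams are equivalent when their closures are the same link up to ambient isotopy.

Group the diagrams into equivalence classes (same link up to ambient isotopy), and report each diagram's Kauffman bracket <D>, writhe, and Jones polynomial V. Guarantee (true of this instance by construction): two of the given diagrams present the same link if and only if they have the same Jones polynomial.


equivalence classes: {D1, D4} | {D2} | {D3}
D1 (bracket A^-3 + 2A^5 - A^9 + A^13 - A^17; 13 crossings at w = -3): V = x^(-13/2) - x^(-11/2) + x^(-9/2) - 2x^(-7/2) - x^(-3/2)
V(D2) = -x^(1/2) - x^(5/2)  (w +1, c 11, <D> = A^-7 + A)
V(D3) = -x^(1/2) - x^(3/2) - x^(5/2) + x^(9/2)  [11 crossings, <D> = -A^-3 + A^5 + A^9 + A^13, w = +5]
V(D4) = x^(-13/2) - x^(-11/2) + x^(-9/2) - 2x^(-7/2) - x^(-3/2)  (w -5, c 13, <D> = A^-9 + 2A^-1 - A^3 + A^7 - A^11)
key observation: comparing 4 Jones polynomials yields 3 groups


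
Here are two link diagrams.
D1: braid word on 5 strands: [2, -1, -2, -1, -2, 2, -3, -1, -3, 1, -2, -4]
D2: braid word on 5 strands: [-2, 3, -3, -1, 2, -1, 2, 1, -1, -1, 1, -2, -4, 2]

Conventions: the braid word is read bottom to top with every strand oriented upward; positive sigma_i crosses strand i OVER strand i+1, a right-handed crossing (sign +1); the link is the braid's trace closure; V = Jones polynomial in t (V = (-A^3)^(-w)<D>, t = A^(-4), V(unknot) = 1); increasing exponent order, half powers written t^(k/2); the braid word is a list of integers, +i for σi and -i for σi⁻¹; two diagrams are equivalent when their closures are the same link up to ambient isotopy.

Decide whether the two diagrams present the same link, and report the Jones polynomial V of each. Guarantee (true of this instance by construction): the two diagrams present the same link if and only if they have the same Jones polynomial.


equivalent: no
V(D1) = t^-5 + 2t^-3 + t^-1  (w -6, c 12, <D> = A^-14 + 2A^-6 + A^2)
D2 (bracket A^-6 + A^-2 + A^2 + A^6; 14 crossings at w = -2): V = t^-3 + t^-2 + t^-1 + 1
why: 2 classes among 2 diagrams; unequal V(t) rules out equality


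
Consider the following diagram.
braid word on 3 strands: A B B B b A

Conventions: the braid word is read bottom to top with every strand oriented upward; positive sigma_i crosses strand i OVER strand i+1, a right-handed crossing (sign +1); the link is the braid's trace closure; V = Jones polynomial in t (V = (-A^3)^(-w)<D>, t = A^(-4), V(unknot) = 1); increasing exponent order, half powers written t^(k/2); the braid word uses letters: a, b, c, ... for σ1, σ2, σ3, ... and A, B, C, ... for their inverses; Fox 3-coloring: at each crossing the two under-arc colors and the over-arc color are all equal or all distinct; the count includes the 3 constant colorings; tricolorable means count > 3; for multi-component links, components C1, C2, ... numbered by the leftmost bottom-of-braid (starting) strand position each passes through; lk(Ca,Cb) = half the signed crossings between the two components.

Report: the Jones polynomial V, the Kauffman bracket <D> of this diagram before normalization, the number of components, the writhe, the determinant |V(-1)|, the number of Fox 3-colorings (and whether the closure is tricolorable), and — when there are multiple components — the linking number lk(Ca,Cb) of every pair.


V = t^-5 + 2t^-3 + t^-1
<D> = A^-8 + 2 + A^8 (w = -4)
3 components over 6 crossings, w = -4
lk(C1,C2): -1
lk(C1,C3) = -1
linking number lk(C2,C3) = 0
3 Fox colorings among 3^6, |V(-1)| = 4: not tricolorable
why: inverse pairs cancel, leaving σ1⁻¹ σ2⁻¹ σ2⁻¹ σ1⁻¹


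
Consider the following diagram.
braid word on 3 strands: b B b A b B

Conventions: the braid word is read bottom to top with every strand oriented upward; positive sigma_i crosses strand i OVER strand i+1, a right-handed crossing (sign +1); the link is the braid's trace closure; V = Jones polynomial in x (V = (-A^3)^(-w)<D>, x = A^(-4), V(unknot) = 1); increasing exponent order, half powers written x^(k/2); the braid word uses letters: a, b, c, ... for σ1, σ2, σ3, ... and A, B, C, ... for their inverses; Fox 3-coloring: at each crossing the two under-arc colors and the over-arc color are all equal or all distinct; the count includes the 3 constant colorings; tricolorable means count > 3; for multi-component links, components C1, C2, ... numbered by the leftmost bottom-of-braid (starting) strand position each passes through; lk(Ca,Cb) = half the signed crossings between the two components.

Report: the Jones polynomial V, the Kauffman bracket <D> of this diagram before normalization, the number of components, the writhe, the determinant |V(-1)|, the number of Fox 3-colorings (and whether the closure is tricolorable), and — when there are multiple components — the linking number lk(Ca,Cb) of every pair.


V(x) = 1
bracket: 1, w = 0
1 component, writhe 0, over 6 crossings
det 1, colorings 3 of 3^6 — not tricolorable
observation: the word shrinks to σ2 σ1⁻¹ after cancelling


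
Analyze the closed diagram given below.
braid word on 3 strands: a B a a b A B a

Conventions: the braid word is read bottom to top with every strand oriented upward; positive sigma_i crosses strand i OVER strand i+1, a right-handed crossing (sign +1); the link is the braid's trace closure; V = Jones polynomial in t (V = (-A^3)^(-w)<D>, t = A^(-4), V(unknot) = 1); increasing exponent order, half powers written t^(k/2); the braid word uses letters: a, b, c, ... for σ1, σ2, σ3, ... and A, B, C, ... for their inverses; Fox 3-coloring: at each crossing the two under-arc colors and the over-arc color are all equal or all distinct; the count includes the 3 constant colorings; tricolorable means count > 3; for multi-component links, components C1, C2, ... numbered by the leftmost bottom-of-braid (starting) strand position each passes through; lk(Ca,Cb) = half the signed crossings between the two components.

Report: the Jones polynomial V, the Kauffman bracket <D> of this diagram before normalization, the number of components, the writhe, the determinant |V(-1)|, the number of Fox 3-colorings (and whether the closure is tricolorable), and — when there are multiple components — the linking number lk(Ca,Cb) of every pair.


V(t) = t^-1 - 1 + 2t - 2t^2 + 2t^3 - 2t^4 + t^5
bracket: A^-14 - 2A^-10 + 2A^-6 - 2A^-2 + 2A^2 - A^6 + A^10, w = +2
1 component, writhe +2, over 8 crossings
det 11, colorings 3 of 3^8 — not tricolorable
observation: w = +2 (over 8 crossings) is diagram-only; (-A^3)^(-2) removes it from V


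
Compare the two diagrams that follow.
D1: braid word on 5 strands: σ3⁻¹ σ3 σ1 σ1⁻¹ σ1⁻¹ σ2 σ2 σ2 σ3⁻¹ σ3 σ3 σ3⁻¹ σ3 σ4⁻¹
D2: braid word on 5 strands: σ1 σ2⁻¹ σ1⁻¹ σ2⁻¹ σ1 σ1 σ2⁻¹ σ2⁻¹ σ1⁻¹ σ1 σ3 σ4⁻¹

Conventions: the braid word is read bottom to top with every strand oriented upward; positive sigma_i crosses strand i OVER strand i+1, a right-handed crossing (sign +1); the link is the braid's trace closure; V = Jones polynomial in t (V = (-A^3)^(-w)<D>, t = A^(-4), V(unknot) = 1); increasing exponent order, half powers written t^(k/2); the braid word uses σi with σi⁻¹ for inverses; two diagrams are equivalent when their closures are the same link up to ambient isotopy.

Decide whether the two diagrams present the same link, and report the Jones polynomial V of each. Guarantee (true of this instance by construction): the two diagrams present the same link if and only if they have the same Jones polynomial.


same link: no
V(D1) = t + t^3 - t^4  [14 crossings, <D> = -A^-10 + A^-6 + A^2, w = +2]
V(D2) = -t^-4 + t^-3 + t^-1  [12 crossings, <D> = A^-2 + A^6 - A^10, w = -2]
insight: 2 classes among 2 diagrams; unequal V(t) rules out equality


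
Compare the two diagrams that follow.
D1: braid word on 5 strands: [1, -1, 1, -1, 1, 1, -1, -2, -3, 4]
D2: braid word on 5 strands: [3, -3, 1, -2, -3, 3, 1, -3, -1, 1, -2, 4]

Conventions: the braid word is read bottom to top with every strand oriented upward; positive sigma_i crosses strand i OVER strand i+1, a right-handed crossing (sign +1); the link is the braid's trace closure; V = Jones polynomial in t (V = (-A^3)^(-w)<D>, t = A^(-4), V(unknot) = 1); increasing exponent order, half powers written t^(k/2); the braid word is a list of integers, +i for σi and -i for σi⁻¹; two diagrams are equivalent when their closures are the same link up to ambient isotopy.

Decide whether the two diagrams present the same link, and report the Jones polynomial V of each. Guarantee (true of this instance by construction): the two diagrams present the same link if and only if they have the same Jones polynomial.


equivalent: no
V(D1) = 1  (w 0, c 10, <D> = 1)
V(D2) = t^-2 - t^-1 + 1 - t + t^2  [12 crossings, <D> = A^-8 - A^-4 + 1 - A^4 + A^8, w = 0]
key observation: 2 values of V(t) split the 2 diagrams


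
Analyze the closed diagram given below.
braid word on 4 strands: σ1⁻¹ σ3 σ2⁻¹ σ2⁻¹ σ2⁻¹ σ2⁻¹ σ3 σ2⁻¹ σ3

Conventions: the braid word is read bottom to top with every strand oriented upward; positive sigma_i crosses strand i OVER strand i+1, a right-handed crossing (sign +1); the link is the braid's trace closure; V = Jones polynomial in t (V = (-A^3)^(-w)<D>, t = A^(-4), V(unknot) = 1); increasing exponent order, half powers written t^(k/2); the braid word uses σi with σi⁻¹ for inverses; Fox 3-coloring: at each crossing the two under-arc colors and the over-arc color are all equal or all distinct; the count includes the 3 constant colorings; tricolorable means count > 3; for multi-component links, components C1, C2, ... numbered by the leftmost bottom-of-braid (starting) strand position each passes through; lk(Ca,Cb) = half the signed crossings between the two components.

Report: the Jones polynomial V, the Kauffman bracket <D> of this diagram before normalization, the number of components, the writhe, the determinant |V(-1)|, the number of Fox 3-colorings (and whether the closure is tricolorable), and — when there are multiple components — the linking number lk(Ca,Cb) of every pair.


Jones polynomial: V(t) = -t^-6 + 2t^-5 - 3t^-4 + 4t^-3 - 4t^-2 + 4t^-1 - 2 + 2t - t^2
<D> = A^-17 - 2A^-13 + 2A^-9 - 4A^-5 + 4A^-1 - 4A^3 + 3A^7 - 2A^11 + A^15; writhe -3
components 1, writhe -3 (9 crossings)
3-colorings: 3 of 3^9, det 23 — not tricolorable
note: the span of V is 8, forcing >= 8 crossings in any diagram
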